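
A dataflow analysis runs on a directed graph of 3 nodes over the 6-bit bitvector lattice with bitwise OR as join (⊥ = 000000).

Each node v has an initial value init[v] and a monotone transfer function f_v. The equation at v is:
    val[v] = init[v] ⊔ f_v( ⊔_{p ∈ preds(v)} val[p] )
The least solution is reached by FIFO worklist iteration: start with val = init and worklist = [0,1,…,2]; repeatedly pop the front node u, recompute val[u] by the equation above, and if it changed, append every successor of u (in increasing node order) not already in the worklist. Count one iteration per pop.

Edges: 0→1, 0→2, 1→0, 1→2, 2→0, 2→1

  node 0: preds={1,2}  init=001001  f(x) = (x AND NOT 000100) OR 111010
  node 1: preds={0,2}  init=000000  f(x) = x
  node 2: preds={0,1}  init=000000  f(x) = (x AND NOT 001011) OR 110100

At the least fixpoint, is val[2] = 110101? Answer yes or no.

no

Worklist (7 pops):
  #1 pop 0: in=000000 → 111011 (was 001001); enqueue []
  #2 pop 1: in=111011 → 111011 (was 000000); enqueue [0]
  #3 pop 2: in=111011 → 110100 (was 000000); enqueue [1]
  #4 pop 0: in=111111 → 111011 (no change)
  #5 pop 1: in=111111 → 111111 (was 111011); enqueue [0,2]
  #6 pop 0: in=111111 → 111011 (no change)
  #7 pop 2: in=111111 → 110100 (no change)

Fixpoint:
  val[0] = 111011
  val[1] = 111111
  val[2] = 110100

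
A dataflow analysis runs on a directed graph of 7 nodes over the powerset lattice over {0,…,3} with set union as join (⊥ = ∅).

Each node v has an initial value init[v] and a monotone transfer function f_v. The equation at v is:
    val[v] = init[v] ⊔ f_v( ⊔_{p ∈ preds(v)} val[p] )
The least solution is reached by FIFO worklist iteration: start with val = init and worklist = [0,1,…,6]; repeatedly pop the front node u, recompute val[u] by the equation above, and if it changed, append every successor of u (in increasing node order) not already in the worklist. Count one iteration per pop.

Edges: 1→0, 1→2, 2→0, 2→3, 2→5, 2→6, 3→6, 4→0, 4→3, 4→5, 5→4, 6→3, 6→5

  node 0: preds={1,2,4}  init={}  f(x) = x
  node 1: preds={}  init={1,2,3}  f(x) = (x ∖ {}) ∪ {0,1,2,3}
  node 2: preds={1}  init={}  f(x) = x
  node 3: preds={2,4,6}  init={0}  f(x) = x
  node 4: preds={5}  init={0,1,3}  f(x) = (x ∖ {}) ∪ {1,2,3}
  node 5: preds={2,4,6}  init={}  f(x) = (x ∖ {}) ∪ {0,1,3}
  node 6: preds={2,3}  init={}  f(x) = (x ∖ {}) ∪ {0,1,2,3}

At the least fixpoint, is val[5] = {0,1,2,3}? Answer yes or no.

Iteration log — 11 steps:
  step 1. node 0  ⊔preds={0,1,2,3}  new={0,1,2,3}  old={}  +wl: 
  step 2. node 1  ⊔preds={}  new={0,1,2,3}  old={1,2,3}  +wl: 0
  step 3. node 2  ⊔preds={0,1,2,3}  new={0,1,2,3}  old={}  +wl: 
  step 4. node 3  ⊔preds={0,1,2,3}  new={0,1,2,3}  old={0}  +wl: 
  step 5. node 4  ⊔preds={}  new={0,1,2,3}  old={0,1,3}  +wl: 3
  step 6. node 5  ⊔preds={0,1,2,3}  new={0,1,2,3}  old={}  +wl: 4
  step 7. node 6  ⊔preds={0,1,2,3}  new={0,1,2,3}  old={}  +wl: 5
  step 8. node 0  ⊔preds={0,1,2,3}  new={0,1,2,3}  stable
  step 9. node 3  ⊔preds={0,1,2,3}  new={0,1,2,3}  stable
  step 10. node 4  ⊔preds={0,1,2,3}  new={0,1,2,3}  stable
  step 11. node 5  ⊔preds={0,1,2,3}  new={0,1,2,3}  stable

Least fixpoint reached:
  node 0: {0,1,2,3}
  node 1: {0,1,2,3}
  node 2: {0,1,2,3}
  node 3: {0,1,2,3}
  node 4: {0,1,2,3}
  node 5: {0,1,2,3}
  node 6: {0,1,2,3}

yes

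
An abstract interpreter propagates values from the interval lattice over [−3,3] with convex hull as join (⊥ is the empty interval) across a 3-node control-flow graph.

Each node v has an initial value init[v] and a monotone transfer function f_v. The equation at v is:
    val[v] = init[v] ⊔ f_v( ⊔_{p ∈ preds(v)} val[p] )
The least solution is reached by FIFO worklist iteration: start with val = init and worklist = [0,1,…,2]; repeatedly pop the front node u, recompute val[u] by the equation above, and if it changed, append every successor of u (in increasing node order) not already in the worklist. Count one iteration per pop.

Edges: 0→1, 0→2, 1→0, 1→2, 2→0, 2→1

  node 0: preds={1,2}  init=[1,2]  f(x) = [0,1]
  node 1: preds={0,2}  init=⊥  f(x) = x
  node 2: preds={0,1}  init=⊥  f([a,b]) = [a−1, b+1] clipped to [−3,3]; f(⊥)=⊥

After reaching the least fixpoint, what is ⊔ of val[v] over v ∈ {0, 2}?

[-3,3]

Iteration log — 15 steps:
  step 1. node 0  ⊔preds=⊥  new=[0,2]  old=[1,2]  +wl: 
  step 2. node 1  ⊔preds=[0,2]  new=[0,2]  old=⊥  +wl: 0
  step 3. node 2  ⊔preds=[0,2]  new=[-1,3]  old=⊥  +wl: 1
  step 4. node 0  ⊔preds=[-1,3]  new=[0,2]  stable
  step 5. node 1  ⊔preds=[-1,3]  new=[-1,3]  old=[0,2]  +wl: 0,2
  step 6. node 0  ⊔preds=[-1,3]  new=[0,2]  stable
  step 7. node 2  ⊔preds=[-1,3]  new=[-2,3]  old=[-1,3]  +wl: 0,1
  step 8. node 0  ⊔preds=[-2,3]  new=[0,2]  stable
  step 9. node 1  ⊔preds=[-2,3]  new=[-2,3]  old=[-1,3]  +wl: 0,2
  step 10. node 0  ⊔preds=[-2,3]  new=[0,2]  stable
  step 11. node 2  ⊔preds=[-2,3]  new=[-3,3]  old=[-2,3]  +wl: 0,1
  step 12. node 0  ⊔preds=[-3,3]  new=[0,2]  stable
  step 13. node 1  ⊔preds=[-3,3]  new=[-3,3]  old=[-2,3]  +wl: 0,2
  step 14. node 0  ⊔preds=[-3,3]  new=[0,2]  stable
  step 15. node 2  ⊔preds=[-3,3]  new=[-3,3]  stable

Least fixpoint reached:
  node 0: [0,2]
  node 1: [-3,3]
  node 2: [-3,3]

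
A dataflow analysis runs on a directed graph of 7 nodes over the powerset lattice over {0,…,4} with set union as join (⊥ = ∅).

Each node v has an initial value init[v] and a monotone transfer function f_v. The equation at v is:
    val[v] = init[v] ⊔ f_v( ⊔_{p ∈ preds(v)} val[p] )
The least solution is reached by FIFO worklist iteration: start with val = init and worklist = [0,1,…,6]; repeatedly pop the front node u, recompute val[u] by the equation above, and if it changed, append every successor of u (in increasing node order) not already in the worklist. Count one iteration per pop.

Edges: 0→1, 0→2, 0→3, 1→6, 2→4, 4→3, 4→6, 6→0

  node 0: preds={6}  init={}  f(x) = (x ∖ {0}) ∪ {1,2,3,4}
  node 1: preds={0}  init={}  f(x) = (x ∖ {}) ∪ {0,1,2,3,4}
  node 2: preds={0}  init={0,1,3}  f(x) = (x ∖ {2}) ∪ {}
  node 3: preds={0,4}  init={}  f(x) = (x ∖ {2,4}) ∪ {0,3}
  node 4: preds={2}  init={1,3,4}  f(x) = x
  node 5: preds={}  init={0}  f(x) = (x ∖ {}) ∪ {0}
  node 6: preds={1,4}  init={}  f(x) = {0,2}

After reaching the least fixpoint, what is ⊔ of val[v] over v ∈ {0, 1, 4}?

Trace (9 dequeues):
  [1] u=0 | in {} | out {1,2,3,4} | prev {} | push {}
  [2] u=1 | in {1,2,3,4} | out {0,1,2,3,4} | prev {} | push {}
  [3] u=2 | in {1,2,3,4} | out {0,1,3,4} | prev {0,1,3} | push {}
  [4] u=3 | in {1,2,3,4} | out {0,1,3} | prev {} | push {}
  [5] u=4 | in {0,1,3,4} | out {0,1,3,4} | prev {1,3,4} | push {3}
  [6] u=5 | in {} | out {0} | ==
  [7] u=6 | in {0,1,2,3,4} | out {0,2} | prev {} | push {0}
  [8] u=3 | in {0,1,2,3,4} | out {0,1,3} | ==
  [9] u=0 | in {0,2} | out {1,2,3,4} | ==

Converged values:
  [0] {1,2,3,4}
  [1] {0,1,2,3,4}
  [2] {0,1,3,4}
  [3] {0,1,3}
  [4] {0,1,3,4}
  [5] {0}
  [6] {0,2}

{0,1,2,3,4}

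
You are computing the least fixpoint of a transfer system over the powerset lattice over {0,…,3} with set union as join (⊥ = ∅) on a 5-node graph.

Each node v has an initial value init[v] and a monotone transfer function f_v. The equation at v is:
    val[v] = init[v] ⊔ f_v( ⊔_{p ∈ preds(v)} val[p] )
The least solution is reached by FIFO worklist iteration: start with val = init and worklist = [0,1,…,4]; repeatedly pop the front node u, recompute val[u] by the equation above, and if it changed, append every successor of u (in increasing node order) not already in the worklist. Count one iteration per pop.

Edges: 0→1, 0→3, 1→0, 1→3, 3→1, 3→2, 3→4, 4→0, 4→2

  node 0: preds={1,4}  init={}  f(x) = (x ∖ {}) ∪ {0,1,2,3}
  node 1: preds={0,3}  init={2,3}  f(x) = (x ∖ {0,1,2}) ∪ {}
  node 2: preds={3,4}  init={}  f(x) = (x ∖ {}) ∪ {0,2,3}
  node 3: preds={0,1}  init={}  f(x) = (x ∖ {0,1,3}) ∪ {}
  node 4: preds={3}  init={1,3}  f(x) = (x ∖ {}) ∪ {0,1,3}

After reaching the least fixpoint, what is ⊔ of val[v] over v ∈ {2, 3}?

Trace (8 dequeues):
  [1] u=0 | in {1,2,3} | out {0,1,2,3} | prev {} | push {}
  [2] u=1 | in {0,1,2,3} | out {2,3} | ==
  [3] u=2 | in {1,3} | out {0,1,2,3} | prev {} | push {}
  [4] u=3 | in {0,1,2,3} | out {2} | prev {} | push {1,2}
  [5] u=4 | in {2} | out {0,1,2,3} | prev {1,3} | push {0}
  [6] u=1 | in {0,1,2,3} | out {2,3} | ==
  [7] u=2 | in {0,1,2,3} | out {0,1,2,3} | ==
  [8] u=0 | in {0,1,2,3} | out {0,1,2,3} | ==

Converged values:
  [0] {0,1,2,3}
  [1] {2,3}
  [2] {0,1,2,3}
  [3] {2}
  [4] {0,1,2,3}

{0,1,2,3}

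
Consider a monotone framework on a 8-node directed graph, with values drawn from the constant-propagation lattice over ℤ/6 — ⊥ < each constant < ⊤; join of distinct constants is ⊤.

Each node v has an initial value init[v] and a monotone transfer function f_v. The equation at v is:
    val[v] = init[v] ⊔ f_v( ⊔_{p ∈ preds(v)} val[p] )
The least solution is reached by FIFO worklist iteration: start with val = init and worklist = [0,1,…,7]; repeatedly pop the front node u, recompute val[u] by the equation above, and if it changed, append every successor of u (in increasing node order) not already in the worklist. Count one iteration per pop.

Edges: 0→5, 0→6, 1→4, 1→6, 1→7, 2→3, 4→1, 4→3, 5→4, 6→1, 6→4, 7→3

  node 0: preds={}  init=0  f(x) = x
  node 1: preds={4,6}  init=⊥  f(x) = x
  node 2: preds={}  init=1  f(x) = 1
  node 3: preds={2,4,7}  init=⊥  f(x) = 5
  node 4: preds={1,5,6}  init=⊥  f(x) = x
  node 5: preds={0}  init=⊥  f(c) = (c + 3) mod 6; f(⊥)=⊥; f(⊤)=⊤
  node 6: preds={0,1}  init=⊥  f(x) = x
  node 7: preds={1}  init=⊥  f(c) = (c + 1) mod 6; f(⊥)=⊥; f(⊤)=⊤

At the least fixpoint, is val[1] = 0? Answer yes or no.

no

Iteration log — 17 steps:
  step 1. node 0  ⊔preds=⊥  new=0  stable
  step 2. node 1  ⊔preds=⊥  new=⊥  stable
  step 3. node 2  ⊔preds=⊥  new=1  stable
  step 4. node 3  ⊔preds=1  new=5  old=⊥  +wl: 
  step 5. node 4  ⊔preds=⊥  new=⊥  stable
  step 6. node 5  ⊔preds=0  new=3  old=⊥  +wl: 4
  step 7. node 6  ⊔preds=0  new=0  old=⊥  +wl: 1
  step 8. node 7  ⊔preds=⊥  new=⊥  stable
  step 9. node 4  ⊔preds=⊤  new=⊤  old=⊥  +wl: 3
  step 10. node 1  ⊔preds=⊤  new=⊤  old=⊥  +wl: 4,6,7
  step 11. node 3  ⊔preds=⊤  new=5  stable
  step 12. node 4  ⊔preds=⊤  new=⊤  stable
  step 13. node 6  ⊔preds=⊤  new=⊤  old=0  +wl: 1,4
  step 14. node 7  ⊔preds=⊤  new=⊤  old=⊥  +wl: 3
  step 15. node 1  ⊔preds=⊤  new=⊤  stable
  step 16. node 4  ⊔preds=⊤  new=⊤  stable
  step 17. node 3  ⊔preds=⊤  new=5  stable

Least fixpoint reached:
  node 0: 0
  node 1: ⊤
  node 2: 1
  node 3: 5
  node 4: ⊤
  node 5: 3
  node 6: ⊤
  node 7: ⊤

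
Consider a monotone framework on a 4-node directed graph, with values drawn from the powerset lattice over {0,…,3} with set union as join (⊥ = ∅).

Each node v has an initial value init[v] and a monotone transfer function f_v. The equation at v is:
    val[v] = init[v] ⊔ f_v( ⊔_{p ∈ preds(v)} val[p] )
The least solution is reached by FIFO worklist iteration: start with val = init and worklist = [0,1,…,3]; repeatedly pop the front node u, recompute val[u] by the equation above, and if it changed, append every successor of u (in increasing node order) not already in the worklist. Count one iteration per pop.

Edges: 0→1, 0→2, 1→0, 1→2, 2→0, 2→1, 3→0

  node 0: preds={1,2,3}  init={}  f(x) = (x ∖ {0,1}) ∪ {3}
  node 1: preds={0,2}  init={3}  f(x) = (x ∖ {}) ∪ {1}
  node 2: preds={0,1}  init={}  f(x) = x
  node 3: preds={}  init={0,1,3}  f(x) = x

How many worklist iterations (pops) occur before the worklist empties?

6

Iteration log — 6 steps:
  step 1. node 0  ⊔preds={0,1,3}  new={3}  old={}  +wl: 
  step 2. node 1  ⊔preds={3}  new={1,3}  old={3}  +wl: 0
  step 3. node 2  ⊔preds={1,3}  new={1,3}  old={}  +wl: 1
  step 4. node 3  ⊔preds={}  new={0,1,3}  stable
  step 5. node 0  ⊔preds={0,1,3}  new={3}  stable
  step 6. node 1  ⊔preds={1,3}  new={1,3}  stable

Least fixpoint reached:
  node 0: {3}
  node 1: {1,3}
  node 2: {1,3}
  node 3: {0,1,3}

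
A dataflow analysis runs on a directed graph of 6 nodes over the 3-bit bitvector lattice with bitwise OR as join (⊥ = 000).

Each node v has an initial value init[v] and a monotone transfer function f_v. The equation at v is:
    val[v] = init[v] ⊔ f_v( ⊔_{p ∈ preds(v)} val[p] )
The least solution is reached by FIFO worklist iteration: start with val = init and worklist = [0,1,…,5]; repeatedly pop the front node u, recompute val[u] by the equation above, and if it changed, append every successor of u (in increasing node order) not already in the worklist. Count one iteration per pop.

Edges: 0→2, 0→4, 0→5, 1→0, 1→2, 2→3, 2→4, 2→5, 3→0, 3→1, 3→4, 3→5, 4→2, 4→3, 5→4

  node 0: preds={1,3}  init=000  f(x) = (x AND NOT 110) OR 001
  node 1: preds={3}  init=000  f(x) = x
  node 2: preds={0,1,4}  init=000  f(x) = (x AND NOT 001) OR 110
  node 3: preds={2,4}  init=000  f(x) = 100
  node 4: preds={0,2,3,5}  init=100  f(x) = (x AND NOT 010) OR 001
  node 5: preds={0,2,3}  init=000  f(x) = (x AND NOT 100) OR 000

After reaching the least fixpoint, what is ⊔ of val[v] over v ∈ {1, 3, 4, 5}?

Iteration log — 12 steps:
  step 1. node 0  ⊔preds=000  new=001  old=000  +wl: 
  step 2. node 1  ⊔preds=000  new=000  stable
  step 3. node 2  ⊔preds=101  new=110  old=000  +wl: 
  step 4. node 3  ⊔preds=110  new=100  old=000  +wl: 0,1
  step 5. node 4  ⊔preds=111  new=101  old=100  +wl: 2,3
  step 6. node 5  ⊔preds=111  new=011  old=000  +wl: 4
  step 7. node 0  ⊔preds=100  new=001  stable
  step 8. node 1  ⊔preds=100  new=100  old=000  +wl: 0
  step 9. node 2  ⊔preds=101  new=110  stable
  step 10. node 3  ⊔preds=111  new=100  stable
  step 11. node 4  ⊔preds=111  new=101  stable
  step 12. node 0  ⊔preds=100  new=001  stable

Least fixpoint reached:
  node 0: 001
  node 1: 100
  node 2: 110
  node 3: 100
  node 4: 101
  node 5: 011

111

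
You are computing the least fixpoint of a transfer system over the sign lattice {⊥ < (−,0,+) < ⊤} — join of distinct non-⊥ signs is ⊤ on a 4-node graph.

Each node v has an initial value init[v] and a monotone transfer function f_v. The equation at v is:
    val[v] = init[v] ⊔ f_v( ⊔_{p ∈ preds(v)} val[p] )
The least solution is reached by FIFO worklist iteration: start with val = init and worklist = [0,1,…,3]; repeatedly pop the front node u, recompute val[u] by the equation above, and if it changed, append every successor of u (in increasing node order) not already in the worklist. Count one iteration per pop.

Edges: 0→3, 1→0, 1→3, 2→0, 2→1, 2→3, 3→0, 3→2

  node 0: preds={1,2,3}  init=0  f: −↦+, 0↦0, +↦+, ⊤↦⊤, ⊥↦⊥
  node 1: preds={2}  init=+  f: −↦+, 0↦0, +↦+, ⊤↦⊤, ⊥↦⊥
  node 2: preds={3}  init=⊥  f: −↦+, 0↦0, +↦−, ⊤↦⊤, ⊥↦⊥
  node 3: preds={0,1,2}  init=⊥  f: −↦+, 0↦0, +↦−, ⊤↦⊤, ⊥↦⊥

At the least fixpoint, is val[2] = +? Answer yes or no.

Worklist (10 pops):
  #1 pop 0: in=+ → ⊤ (was 0); enqueue []
  #2 pop 1: in=⊥ → + (no change)
  #3 pop 2: in=⊥ → ⊥ (no change)
  #4 pop 3: in=⊤ → ⊤ (was ⊥); enqueue [0,2]
  #5 pop 0: in=⊤ → ⊤ (no change)
  #6 pop 2: in=⊤ → ⊤ (was ⊥); enqueue [0,1,3]
  #7 pop 0: in=⊤ → ⊤ (no change)
  #8 pop 1: in=⊤ → ⊤ (was +); enqueue [0]
  #9 pop 3: in=⊤ → ⊤ (no change)
  #10 pop 0: in=⊤ → ⊤ (no change)

Fixpoint:
  val[0] = ⊤
  val[1] = ⊤
  val[2] = ⊤
  val[3] = ⊤

no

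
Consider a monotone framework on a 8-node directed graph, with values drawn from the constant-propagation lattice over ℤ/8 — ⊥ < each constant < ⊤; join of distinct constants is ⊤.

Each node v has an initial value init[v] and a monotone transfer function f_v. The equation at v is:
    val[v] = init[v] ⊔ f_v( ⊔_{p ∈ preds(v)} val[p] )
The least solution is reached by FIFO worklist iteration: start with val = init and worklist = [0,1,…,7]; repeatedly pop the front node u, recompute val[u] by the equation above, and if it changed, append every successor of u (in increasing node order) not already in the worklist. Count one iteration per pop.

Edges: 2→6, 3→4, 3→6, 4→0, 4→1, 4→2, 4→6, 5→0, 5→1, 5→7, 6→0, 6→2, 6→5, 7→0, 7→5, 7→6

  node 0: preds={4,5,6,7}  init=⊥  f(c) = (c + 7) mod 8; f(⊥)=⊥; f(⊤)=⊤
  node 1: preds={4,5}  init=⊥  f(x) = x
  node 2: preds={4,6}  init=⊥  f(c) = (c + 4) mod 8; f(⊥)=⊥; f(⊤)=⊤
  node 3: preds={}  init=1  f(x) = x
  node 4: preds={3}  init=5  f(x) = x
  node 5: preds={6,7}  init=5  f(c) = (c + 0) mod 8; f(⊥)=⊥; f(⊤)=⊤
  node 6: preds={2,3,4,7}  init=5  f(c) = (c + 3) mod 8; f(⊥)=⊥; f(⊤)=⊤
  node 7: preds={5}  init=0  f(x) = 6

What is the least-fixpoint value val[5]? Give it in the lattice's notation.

⊤

Worklist (13 pops):
  #1 pop 0: in=⊤ → ⊤ (was ⊥); enqueue []
  #2 pop 1: in=5 → 5 (was ⊥); enqueue []
  #3 pop 2: in=5 → 1 (was ⊥); enqueue []
  #4 pop 3: in=⊥ → 1 (no change)
  #5 pop 4: in=1 → ⊤ (was 5); enqueue [0,1,2]
  #6 pop 5: in=⊤ → ⊤ (was 5); enqueue []
  #7 pop 6: in=⊤ → ⊤ (was 5); enqueue [5]
  #8 pop 7: in=⊤ → ⊤ (was 0); enqueue [6]
  #9 pop 0: in=⊤ → ⊤ (no change)
  #10 pop 1: in=⊤ → ⊤ (was 5); enqueue []
  #11 pop 2: in=⊤ → ⊤ (was 1); enqueue []
  #12 pop 5: in=⊤ → ⊤ (no change)
  #13 pop 6: in=⊤ → ⊤ (no change)

Fixpoint:
  val[0] = ⊤
  val[1] = ⊤
  val[2] = ⊤
  val[3] = 1
  val[4] = ⊤
  val[5] = ⊤
  val[6] = ⊤
  val[7] = ⊤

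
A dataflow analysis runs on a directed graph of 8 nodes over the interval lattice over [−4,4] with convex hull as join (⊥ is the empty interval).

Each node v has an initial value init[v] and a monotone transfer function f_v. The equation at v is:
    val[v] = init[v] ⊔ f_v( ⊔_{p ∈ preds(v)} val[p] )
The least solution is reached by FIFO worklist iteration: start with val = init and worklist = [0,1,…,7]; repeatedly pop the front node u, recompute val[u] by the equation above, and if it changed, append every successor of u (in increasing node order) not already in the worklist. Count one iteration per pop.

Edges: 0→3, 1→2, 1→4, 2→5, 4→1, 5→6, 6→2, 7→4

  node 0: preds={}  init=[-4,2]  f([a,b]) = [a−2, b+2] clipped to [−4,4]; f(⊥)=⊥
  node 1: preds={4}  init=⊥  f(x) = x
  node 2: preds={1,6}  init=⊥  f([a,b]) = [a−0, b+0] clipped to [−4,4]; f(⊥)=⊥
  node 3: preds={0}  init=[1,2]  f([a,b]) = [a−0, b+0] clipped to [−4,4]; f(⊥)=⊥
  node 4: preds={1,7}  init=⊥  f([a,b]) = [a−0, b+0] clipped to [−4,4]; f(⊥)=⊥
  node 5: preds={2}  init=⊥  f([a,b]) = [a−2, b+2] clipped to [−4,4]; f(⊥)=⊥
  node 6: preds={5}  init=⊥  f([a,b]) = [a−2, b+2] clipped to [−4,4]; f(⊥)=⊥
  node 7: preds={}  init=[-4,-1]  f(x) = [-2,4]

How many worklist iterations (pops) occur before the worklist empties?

Trace (20 dequeues):
  [1] u=0 | in ⊥ | out [-4,2] | ==
  [2] u=1 | in ⊥ | out ⊥ | ==
  [3] u=2 | in ⊥ | out ⊥ | ==
  [4] u=3 | in [-4,2] | out [-4,2] | prev [1,2] | push {}
  [5] u=4 | in [-4,-1] | out [-4,-1] | prev ⊥ | push {1}
  [6] u=5 | in ⊥ | out ⊥ | ==
  [7] u=6 | in ⊥ | out ⊥ | ==
  [8] u=7 | in ⊥ | out [-4,4] | prev [-4,-1] | push {4}
  [9] u=1 | in [-4,-1] | out [-4,-1] | prev ⊥ | push {2}
  [10] u=4 | in [-4,4] | out [-4,4] | prev [-4,-1] | push {1}
  [11] u=2 | in [-4,-1] | out [-4,-1] | prev ⊥ | push {5}
  [12] u=1 | in [-4,4] | out [-4,4] | prev [-4,-1] | push {2,4}
  [13] u=5 | in [-4,-1] | out [-4,1] | prev ⊥ | push {6}
  [14] u=2 | in [-4,4] | out [-4,4] | prev [-4,-1] | push {5}
  [15] u=4 | in [-4,4] | out [-4,4] | ==
  [16] u=6 | in [-4,1] | out [-4,3] | prev ⊥ | push {2}
  [17] u=5 | in [-4,4] | out [-4,4] | prev [-4,1] | push {6}
  [18] u=2 | in [-4,4] | out [-4,4] | ==
  [19] u=6 | in [-4,4] | out [-4,4] | prev [-4,3] | push {2}
  [20] u=2 | in [-4,4] | out [-4,4] | ==

Converged values:
  [0] [-4,2]
  [1] [-4,4]
  [2] [-4,4]
  [3] [-4,2]
  [4] [-4,4]
  [5] [-4,4]
  [6] [-4,4]
  [7] [-4,4]

20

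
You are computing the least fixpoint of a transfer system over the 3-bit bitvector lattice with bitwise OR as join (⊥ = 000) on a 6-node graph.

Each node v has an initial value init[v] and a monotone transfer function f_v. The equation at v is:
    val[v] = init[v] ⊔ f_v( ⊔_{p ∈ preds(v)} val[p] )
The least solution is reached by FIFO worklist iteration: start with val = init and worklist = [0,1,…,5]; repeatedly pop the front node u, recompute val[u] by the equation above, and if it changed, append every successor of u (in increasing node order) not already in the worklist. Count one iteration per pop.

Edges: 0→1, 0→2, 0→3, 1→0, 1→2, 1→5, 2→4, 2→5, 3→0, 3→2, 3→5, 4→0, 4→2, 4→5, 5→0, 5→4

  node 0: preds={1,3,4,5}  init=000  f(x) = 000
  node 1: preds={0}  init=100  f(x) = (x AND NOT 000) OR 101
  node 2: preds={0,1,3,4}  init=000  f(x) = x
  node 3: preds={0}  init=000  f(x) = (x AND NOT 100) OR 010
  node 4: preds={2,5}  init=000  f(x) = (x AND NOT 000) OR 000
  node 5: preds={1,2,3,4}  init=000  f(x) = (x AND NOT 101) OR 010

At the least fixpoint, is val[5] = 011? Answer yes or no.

no

Trace (12 dequeues):
  [1] u=0 | in 100 | out 000 | ==
  [2] u=1 | in 000 | out 101 | prev 100 | push {0}
  [3] u=2 | in 101 | out 101 | prev 000 | push {}
  [4] u=3 | in 000 | out 010 | prev 000 | push {2}
  [5] u=4 | in 101 | out 101 | prev 000 | push {}
  [6] u=5 | in 111 | out 010 | prev 000 | push {4}
  [7] u=0 | in 111 | out 000 | ==
  [8] u=2 | in 111 | out 111 | prev 101 | push {5}
  [9] u=4 | in 111 | out 111 | prev 101 | push {0,2}
  [10] u=5 | in 111 | out 010 | ==
  [11] u=0 | in 111 | out 000 | ==
  [12] u=2 | in 111 | out 111 | ==

Converged values:
  [0] 000
  [1] 101
  [2] 111
  [3] 010
  [4] 111
  [5] 010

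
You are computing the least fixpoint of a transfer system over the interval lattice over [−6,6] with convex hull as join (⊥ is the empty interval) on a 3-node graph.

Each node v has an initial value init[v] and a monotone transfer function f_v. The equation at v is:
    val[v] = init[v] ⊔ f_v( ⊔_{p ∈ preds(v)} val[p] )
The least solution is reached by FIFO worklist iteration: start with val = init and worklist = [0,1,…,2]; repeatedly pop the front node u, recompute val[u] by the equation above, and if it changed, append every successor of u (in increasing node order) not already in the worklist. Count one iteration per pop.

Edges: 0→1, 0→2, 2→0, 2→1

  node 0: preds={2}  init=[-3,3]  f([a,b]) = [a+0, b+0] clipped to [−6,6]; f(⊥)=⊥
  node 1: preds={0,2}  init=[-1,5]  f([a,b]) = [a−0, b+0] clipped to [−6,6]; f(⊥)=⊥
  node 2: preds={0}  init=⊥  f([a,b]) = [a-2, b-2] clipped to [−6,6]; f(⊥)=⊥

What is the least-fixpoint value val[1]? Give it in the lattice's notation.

Iteration log — 9 steps:
  step 1. node 0  ⊔preds=⊥  new=[-3,3]  stable
  step 2. node 1  ⊔preds=[-3,3]  new=[-3,5]  old=[-1,5]  +wl: 
  step 3. node 2  ⊔preds=[-3,3]  new=[-5,1]  old=⊥  +wl: 0,1
  step 4. node 0  ⊔preds=[-5,1]  new=[-5,3]  old=[-3,3]  +wl: 2
  step 5. node 1  ⊔preds=[-5,3]  new=[-5,5]  old=[-3,5]  +wl: 
  step 6. node 2  ⊔preds=[-5,3]  new=[-6,1]  old=[-5,1]  +wl: 0,1
  step 7. node 0  ⊔preds=[-6,1]  new=[-6,3]  old=[-5,3]  +wl: 2
  step 8. node 1  ⊔preds=[-6,3]  new=[-6,5]  old=[-5,5]  +wl: 
  step 9. node 2  ⊔preds=[-6,3]  new=[-6,1]  stable

Least fixpoint reached:
  node 0: [-6,3]
  node 1: [-6,5]
  node 2: [-6,1]

[-6,5]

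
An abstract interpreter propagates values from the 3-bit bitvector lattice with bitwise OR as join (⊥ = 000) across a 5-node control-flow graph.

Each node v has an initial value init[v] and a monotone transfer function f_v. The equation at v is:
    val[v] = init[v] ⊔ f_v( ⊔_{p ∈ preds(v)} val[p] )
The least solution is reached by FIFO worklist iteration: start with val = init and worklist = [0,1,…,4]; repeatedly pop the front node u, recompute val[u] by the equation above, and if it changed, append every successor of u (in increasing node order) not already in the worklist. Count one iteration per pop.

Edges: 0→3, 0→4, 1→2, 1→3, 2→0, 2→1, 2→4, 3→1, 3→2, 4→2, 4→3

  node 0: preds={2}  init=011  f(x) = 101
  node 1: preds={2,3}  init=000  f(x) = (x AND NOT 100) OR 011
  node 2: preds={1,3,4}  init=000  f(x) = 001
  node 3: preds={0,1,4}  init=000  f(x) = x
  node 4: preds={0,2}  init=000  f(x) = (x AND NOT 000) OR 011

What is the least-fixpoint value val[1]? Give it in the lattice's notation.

Worklist (9 pops):
  #1 pop 0: in=000 → 111 (was 011); enqueue []
  #2 pop 1: in=000 → 011 (was 000); enqueue []
  #3 pop 2: in=011 → 001 (was 000); enqueue [0,1]
  #4 pop 3: in=111 → 111 (was 000); enqueue [2]
  #5 pop 4: in=111 → 111 (was 000); enqueue [3]
  #6 pop 0: in=001 → 111 (no change)
  #7 pop 1: in=111 → 011 (no change)
  #8 pop 2: in=111 → 001 (no change)
  #9 pop 3: in=111 → 111 (no change)

Fixpoint:
  val[0] = 111
  val[1] = 011
  val[2] = 001
  val[3] = 111
  val[4] = 111

011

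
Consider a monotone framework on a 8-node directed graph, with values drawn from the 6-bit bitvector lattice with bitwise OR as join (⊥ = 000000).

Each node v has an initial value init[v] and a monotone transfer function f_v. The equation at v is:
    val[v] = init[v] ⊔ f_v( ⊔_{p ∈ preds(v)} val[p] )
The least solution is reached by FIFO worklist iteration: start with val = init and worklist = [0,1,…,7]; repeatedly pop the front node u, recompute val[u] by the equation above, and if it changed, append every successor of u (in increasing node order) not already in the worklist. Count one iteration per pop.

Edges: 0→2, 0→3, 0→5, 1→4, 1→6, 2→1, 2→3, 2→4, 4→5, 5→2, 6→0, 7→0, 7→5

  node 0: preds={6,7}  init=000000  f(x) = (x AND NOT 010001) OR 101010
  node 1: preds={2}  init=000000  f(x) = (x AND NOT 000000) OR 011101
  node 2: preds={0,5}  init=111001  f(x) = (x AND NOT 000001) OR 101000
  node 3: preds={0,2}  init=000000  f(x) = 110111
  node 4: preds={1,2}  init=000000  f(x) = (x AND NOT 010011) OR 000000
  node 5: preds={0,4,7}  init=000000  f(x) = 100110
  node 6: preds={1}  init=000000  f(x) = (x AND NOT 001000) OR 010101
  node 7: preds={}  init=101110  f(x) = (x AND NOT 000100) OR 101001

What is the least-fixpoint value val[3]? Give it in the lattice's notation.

Worklist (15 pops):
  #1 pop 0: in=101110 → 101110 (was 000000); enqueue []
  #2 pop 1: in=111001 → 111101 (was 000000); enqueue []
  #3 pop 2: in=101110 → 111111 (was 111001); enqueue [1]
  #4 pop 3: in=111111 → 110111 (was 000000); enqueue []
  #5 pop 4: in=111111 → 101100 (was 000000); enqueue []
  #6 pop 5: in=101110 → 100110 (was 000000); enqueue [2]
  #7 pop 6: in=111101 → 110101 (was 000000); enqueue [0]
  #8 pop 7: in=000000 → 101111 (was 101110); enqueue [5]
  #9 pop 1: in=111111 → 111111 (was 111101); enqueue [4,6]
  #10 pop 2: in=101110 → 111111 (no change)
  #11 pop 0: in=111111 → 101110 (no change)
  #12 pop 5: in=101111 → 100110 (no change)
  #13 pop 4: in=111111 → 101100 (no change)
  #14 pop 6: in=111111 → 110111 (was 110101); enqueue [0]
  #15 pop 0: in=111111 → 101110 (no change)

Fixpoint:
  val[0] = 101110
  val[1] = 111111
  val[2] = 111111
  val[3] = 110111
  val[4] = 101100
  val[5] = 100110
  val[6] = 110111
  val[7] = 101111

110111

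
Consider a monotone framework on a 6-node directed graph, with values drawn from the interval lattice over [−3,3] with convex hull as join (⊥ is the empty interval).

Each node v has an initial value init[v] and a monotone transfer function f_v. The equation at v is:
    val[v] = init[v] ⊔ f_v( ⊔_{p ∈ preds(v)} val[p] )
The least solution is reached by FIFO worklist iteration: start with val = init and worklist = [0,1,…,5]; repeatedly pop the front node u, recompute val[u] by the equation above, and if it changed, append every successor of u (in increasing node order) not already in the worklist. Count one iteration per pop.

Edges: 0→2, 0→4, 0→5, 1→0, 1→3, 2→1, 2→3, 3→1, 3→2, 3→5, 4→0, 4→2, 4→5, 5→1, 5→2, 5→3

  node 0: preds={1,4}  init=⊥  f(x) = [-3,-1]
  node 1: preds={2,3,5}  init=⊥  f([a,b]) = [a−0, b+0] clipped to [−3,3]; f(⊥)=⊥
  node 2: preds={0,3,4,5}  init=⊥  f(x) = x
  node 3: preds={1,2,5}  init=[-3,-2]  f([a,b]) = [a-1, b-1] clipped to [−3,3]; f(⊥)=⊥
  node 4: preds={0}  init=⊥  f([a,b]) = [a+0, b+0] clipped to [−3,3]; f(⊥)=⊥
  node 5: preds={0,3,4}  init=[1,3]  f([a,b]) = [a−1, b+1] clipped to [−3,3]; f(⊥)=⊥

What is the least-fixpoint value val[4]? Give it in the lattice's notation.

[-3,-1]

Iteration log — 10 steps:
  step 1. node 0  ⊔preds=⊥  new=[-3,-1]  old=⊥  +wl: 
  step 2. node 1  ⊔preds=[-3,3]  new=[-3,3]  old=⊥  +wl: 0
  step 3. node 2  ⊔preds=[-3,3]  new=[-3,3]  old=⊥  +wl: 1
  step 4. node 3  ⊔preds=[-3,3]  new=[-3,2]  old=[-3,-2]  +wl: 2
  step 5. node 4  ⊔preds=[-3,-1]  new=[-3,-1]  old=⊥  +wl: 
  step 6. node 5  ⊔preds=[-3,2]  new=[-3,3]  old=[1,3]  +wl: 3
  step 7. node 0  ⊔preds=[-3,3]  new=[-3,-1]  stable
  step 8. node 1  ⊔preds=[-3,3]  new=[-3,3]  stable
  step 9. node 2  ⊔preds=[-3,3]  new=[-3,3]  stable
  step 10. node 3  ⊔preds=[-3,3]  new=[-3,2]  stable

Least fixpoint reached:
  node 0: [-3,-1]
  node 1: [-3,3]
  node 2: [-3,3]
  node 3: [-3,2]
  node 4: [-3,-1]
  node 5: [-3,3]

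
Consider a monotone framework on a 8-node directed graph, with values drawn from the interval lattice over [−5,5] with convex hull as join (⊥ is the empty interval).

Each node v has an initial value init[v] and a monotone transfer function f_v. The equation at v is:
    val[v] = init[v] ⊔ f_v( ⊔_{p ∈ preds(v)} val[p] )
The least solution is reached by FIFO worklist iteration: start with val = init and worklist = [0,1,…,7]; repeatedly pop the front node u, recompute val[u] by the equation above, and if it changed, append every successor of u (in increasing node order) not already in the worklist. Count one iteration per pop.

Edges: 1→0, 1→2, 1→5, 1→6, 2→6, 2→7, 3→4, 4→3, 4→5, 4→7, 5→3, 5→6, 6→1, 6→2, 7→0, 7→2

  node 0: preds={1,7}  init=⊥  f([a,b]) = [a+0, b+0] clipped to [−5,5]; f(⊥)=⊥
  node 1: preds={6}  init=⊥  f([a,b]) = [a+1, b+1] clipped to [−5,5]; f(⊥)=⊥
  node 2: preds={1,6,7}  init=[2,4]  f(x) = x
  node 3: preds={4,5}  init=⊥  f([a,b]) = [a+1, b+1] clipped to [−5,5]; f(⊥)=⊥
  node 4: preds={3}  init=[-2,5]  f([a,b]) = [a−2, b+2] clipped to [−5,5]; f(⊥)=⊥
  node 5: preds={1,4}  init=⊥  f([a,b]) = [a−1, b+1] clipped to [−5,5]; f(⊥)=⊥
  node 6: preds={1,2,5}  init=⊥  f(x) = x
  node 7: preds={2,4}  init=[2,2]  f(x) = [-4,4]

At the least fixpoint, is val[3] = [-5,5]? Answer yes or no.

Worklist (24 pops):
  #1 pop 0: in=[2,2] → [2,2] (was ⊥); enqueue []
  #2 pop 1: in=⊥ → ⊥ (no change)
  #3 pop 2: in=[2,2] → [2,4] (no change)
  #4 pop 3: in=[-2,5] → [-1,5] (was ⊥); enqueue []
  #5 pop 4: in=[-1,5] → [-3,5] (was [-2,5]); enqueue [3]
  #6 pop 5: in=[-3,5] → [-4,5] (was ⊥); enqueue []
  #7 pop 6: in=[-4,5] → [-4,5] (was ⊥); enqueue [1,2]
  #8 pop 7: in=[-3,5] → [-4,4] (was [2,2]); enqueue [0]
  #9 pop 3: in=[-4,5] → [-3,5] (was [-1,5]); enqueue [4]
  #10 pop 1: in=[-4,5] → [-3,5] (was ⊥); enqueue [5,6]
  #11 pop 2: in=[-4,5] → [-4,5] (was [2,4]); enqueue [7]
  #12 pop 0: in=[-4,5] → [-4,5] (was [2,2]); enqueue []
  #13 pop 4: in=[-3,5] → [-5,5] (was [-3,5]); enqueue [3]
  #14 pop 5: in=[-5,5] → [-5,5] (was [-4,5]); enqueue []
  #15 pop 6: in=[-5,5] → [-5,5] (was [-4,5]); enqueue [1,2]
  #16 pop 7: in=[-5,5] → [-4,4] (no change)
  #17 pop 3: in=[-5,5] → [-4,5] (was [-3,5]); enqueue [4]
  #18 pop 1: in=[-5,5] → [-4,5] (was [-3,5]); enqueue [0,5,6]
  #19 pop 2: in=[-5,5] → [-5,5] (was [-4,5]); enqueue [7]
  #20 pop 4: in=[-4,5] → [-5,5] (no change)
  #21 pop 0: in=[-4,5] → [-4,5] (no change)
  #22 pop 5: in=[-5,5] → [-5,5] (no change)
  #23 pop 6: in=[-5,5] → [-5,5] (no change)
  #24 pop 7: in=[-5,5] → [-4,4] (no change)

Fixpoint:
  val[0] = [-4,5]
  val[1] = [-4,5]
  val[2] = [-5,5]
  val[3] = [-4,5]
  val[4] = [-5,5]
  val[5] = [-5,5]
  val[6] = [-5,5]
  val[7] = [-4,4]

no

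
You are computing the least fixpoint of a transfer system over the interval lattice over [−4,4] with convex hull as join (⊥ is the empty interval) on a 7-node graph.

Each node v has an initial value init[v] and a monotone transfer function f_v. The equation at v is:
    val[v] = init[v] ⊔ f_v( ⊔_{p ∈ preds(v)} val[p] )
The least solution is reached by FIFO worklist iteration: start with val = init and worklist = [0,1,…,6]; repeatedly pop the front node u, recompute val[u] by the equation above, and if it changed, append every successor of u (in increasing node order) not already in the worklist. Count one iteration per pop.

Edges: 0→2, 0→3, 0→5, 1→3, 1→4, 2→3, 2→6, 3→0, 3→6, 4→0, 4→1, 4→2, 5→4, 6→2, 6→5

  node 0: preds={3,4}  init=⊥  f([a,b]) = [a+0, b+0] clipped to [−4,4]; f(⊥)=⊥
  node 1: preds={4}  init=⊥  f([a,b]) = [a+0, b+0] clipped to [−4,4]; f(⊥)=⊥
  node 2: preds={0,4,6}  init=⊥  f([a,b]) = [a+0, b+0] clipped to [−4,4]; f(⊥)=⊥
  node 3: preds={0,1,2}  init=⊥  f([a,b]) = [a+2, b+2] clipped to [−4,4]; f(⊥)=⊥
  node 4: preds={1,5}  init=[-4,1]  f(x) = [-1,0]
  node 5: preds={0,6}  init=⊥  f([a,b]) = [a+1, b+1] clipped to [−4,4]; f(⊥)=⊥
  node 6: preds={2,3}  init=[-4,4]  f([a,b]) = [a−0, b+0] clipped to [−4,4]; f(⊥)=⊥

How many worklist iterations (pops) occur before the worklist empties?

Iteration log — 12 steps:
  step 1. node 0  ⊔preds=[-4,1]  new=[-4,1]  old=⊥  +wl: 
  step 2. node 1  ⊔preds=[-4,1]  new=[-4,1]  old=⊥  +wl: 
  step 3. node 2  ⊔preds=[-4,4]  new=[-4,4]  old=⊥  +wl: 
  step 4. node 3  ⊔preds=[-4,4]  new=[-2,4]  old=⊥  +wl: 0
  step 5. node 4  ⊔preds=[-4,1]  new=[-4,1]  stable
  step 6. node 5  ⊔preds=[-4,4]  new=[-3,4]  old=⊥  +wl: 4
  step 7. node 6  ⊔preds=[-4,4]  new=[-4,4]  stable
  step 8. node 0  ⊔preds=[-4,4]  new=[-4,4]  old=[-4,1]  +wl: 2,3,5
  step 9. node 4  ⊔preds=[-4,4]  new=[-4,1]  stable
  step 10. node 2  ⊔preds=[-4,4]  new=[-4,4]  stable
  step 11. node 3  ⊔preds=[-4,4]  new=[-2,4]  stable
  step 12. node 5  ⊔preds=[-4,4]  new=[-3,4]  stable

Least fixpoint reached:
  node 0: [-4,4]
  node 1: [-4,1]
  node 2: [-4,4]
  node 3: [-2,4]
  node 4: [-4,1]
  node 5: [-3,4]
  node 6: [-4,4]

12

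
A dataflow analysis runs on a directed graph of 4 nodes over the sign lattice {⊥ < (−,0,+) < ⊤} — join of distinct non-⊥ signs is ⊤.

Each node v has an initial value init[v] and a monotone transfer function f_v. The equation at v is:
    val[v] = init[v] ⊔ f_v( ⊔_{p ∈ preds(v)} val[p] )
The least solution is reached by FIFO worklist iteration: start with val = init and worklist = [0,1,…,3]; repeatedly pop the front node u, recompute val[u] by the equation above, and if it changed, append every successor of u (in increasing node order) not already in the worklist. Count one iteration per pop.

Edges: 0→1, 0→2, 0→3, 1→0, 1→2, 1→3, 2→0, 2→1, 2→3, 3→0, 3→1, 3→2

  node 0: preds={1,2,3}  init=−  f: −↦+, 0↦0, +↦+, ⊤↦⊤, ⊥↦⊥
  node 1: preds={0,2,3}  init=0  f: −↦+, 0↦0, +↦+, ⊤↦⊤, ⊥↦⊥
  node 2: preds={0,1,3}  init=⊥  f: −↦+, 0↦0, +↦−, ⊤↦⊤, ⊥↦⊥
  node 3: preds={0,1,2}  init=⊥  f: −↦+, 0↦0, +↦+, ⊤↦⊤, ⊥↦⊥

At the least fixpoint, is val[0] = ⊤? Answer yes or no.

yes

Worklist (7 pops):
  #1 pop 0: in=0 → ⊤ (was −); enqueue []
  #2 pop 1: in=⊤ → ⊤ (was 0); enqueue [0]
  #3 pop 2: in=⊤ → ⊤ (was ⊥); enqueue [1]
  #4 pop 3: in=⊤ → ⊤ (was ⊥); enqueue [2]
  #5 pop 0: in=⊤ → ⊤ (no change)
  #6 pop 1: in=⊤ → ⊤ (no change)
  #7 pop 2: in=⊤ → ⊤ (no change)

Fixpoint:
  val[0] = ⊤
  val[1] = ⊤
  val[2] = ⊤
  val[3] = ⊤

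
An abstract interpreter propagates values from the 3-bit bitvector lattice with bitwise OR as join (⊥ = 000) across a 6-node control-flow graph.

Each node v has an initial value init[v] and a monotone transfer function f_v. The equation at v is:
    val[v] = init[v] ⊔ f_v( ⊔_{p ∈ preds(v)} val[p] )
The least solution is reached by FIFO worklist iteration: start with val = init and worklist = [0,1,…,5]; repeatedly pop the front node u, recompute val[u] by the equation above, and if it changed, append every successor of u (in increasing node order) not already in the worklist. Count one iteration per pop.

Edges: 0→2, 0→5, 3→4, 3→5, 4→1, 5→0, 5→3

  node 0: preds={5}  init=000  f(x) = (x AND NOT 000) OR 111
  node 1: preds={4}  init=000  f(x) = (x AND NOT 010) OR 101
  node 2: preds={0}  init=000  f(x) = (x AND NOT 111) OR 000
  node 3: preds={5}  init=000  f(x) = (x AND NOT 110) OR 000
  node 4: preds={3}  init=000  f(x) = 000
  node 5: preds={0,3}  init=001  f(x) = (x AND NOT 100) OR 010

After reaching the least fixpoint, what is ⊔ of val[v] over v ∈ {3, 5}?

Iteration log — 8 steps:
  step 1. node 0  ⊔preds=001  new=111  old=000  +wl: 
  step 2. node 1  ⊔preds=000  new=101  old=000  +wl: 
  step 3. node 2  ⊔preds=111  new=000  stable
  step 4. node 3  ⊔preds=001  new=001  old=000  +wl: 
  step 5. node 4  ⊔preds=001  new=000  stable
  step 6. node 5  ⊔preds=111  new=011  old=001  +wl: 0,3
  step 7. node 0  ⊔preds=011  new=111  stable
  step 8. node 3  ⊔preds=011  new=001  stable

Least fixpoint reached:
  node 0: 111
  node 1: 101
  node 2: 000
  node 3: 001
  node 4: 000
  node 5: 011

011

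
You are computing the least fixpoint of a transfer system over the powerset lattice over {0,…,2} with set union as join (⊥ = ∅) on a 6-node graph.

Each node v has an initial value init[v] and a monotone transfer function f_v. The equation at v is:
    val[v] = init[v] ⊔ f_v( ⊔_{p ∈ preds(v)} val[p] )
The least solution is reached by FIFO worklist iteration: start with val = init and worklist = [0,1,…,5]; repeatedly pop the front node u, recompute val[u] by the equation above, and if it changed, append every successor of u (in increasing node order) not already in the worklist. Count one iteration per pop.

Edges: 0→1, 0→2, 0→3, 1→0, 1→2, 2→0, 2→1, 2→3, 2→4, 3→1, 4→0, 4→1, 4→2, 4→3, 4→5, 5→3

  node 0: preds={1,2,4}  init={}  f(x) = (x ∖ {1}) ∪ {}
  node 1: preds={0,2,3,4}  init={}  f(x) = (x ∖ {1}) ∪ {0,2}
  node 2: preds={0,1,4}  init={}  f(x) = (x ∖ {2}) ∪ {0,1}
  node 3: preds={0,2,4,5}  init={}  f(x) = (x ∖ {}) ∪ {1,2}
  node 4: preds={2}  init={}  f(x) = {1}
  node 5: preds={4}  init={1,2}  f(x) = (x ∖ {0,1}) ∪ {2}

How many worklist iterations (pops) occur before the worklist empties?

10

Iteration log — 10 steps:
  step 1. node 0  ⊔preds={}  new={}  stable
  step 2. node 1  ⊔preds={}  new={0,2}  old={}  +wl: 0
  step 3. node 2  ⊔preds={0,2}  new={0,1}  old={}  +wl: 1
  step 4. node 3  ⊔preds={0,1,2}  new={0,1,2}  old={}  +wl: 
  step 5. node 4  ⊔preds={0,1}  new={1}  old={}  +wl: 2,3
  step 6. node 5  ⊔preds={1}  new={1,2}  stable
  step 7. node 0  ⊔preds={0,1,2}  new={0,2}  old={}  +wl: 
  step 8. node 1  ⊔preds={0,1,2}  new={0,2}  stable
  step 9. node 2  ⊔preds={0,1,2}  new={0,1}  stable
  step 10. node 3  ⊔preds={0,1,2}  new={0,1,2}  stable

Least fixpoint reached:
  node 0: {0,2}
  node 1: {0,2}
  node 2: {0,1}
  node 3: {0,1,2}
  node 4: {1}
  node 5: {1,2}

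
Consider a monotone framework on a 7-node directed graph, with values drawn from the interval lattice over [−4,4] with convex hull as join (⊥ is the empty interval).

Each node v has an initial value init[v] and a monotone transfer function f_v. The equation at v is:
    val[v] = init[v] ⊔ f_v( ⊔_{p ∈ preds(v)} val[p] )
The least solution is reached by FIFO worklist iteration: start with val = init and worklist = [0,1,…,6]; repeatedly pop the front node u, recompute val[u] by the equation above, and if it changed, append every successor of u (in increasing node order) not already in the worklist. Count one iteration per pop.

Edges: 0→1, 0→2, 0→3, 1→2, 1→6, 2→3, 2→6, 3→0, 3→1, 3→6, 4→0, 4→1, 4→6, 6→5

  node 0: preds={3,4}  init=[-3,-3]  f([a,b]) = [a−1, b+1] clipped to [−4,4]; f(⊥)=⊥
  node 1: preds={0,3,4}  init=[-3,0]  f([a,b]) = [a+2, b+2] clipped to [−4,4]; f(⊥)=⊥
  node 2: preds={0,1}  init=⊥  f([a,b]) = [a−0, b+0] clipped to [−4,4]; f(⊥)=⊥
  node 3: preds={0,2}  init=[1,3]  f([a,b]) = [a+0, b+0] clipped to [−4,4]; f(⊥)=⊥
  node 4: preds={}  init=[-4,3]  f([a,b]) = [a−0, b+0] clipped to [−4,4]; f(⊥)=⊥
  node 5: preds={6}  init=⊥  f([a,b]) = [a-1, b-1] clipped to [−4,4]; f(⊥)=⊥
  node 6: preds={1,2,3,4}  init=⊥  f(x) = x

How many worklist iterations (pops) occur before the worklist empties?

Iteration log — 10 steps:
  step 1. node 0  ⊔preds=[-4,3]  new=[-4,4]  old=[-3,-3]  +wl: 
  step 2. node 1  ⊔preds=[-4,4]  new=[-3,4]  old=[-3,0]  +wl: 
  step 3. node 2  ⊔preds=[-4,4]  new=[-4,4]  old=⊥  +wl: 
  step 4. node 3  ⊔preds=[-4,4]  new=[-4,4]  old=[1,3]  +wl: 0,1
  step 5. node 4  ⊔preds=⊥  new=[-4,3]  stable
  step 6. node 5  ⊔preds=⊥  new=⊥  stable
  step 7. node 6  ⊔preds=[-4,4]  new=[-4,4]  old=⊥  +wl: 5
  step 8. node 0  ⊔preds=[-4,4]  new=[-4,4]  stable
  step 9. node 1  ⊔preds=[-4,4]  new=[-3,4]  stable
  step 10. node 5  ⊔preds=[-4,4]  new=[-4,3]  old=⊥  +wl: 

Least fixpoint reached:
  node 0: [-4,4]
  node 1: [-3,4]
  node 2: [-4,4]
  node 3: [-4,4]
  node 4: [-4,3]
  node 5: [-4,3]
  node 6: [-4,4]

10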